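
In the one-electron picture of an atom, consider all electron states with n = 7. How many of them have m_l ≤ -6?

2

Per l-value: l=6 → 1.
Orbitals: 1. Each orbital carries two spin states, so 1 × 2 = 2 states.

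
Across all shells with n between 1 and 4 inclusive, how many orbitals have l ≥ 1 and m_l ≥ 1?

Count contributing orbitals for each principal shell:
n=2 → 1; n=3 → 3; n=4 → 6.
Total orbitals: 1 + 3 + 6 = 10.

10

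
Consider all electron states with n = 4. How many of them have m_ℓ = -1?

Orbitals with m_ℓ = -1, by ℓ: ℓ=1 → 1; ℓ=2 → 1; ℓ=3 → 1.
Orbitals: 1 + 1 + 1 = 3. Each orbital carries two spin states, so 3 × 2 = 6 states.

6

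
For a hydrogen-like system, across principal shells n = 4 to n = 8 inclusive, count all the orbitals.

Shell n has n² orbitals: 4²=16 + 5²=25 + 6²=36 + 7²=49 + 8²=64 = 190 orbitals.

190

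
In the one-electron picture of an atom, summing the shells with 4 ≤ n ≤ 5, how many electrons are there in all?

Shell n has n² orbitals: 4²=16 + 5²=25 = 41 orbitals.
Two spin states per orbital: 2 × 41 = 82 electrons.

82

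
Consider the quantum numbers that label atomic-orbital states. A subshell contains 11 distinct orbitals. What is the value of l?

2l+1 = 11 gives l = 5.

l = 5 (h)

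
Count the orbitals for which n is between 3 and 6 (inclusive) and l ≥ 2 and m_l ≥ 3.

Go shell by shell, enumerating (l, m_l) with l ≥ 2 and m_l ≥ 3:
n=4 → 1; n=5 → 3; n=6 → 6.
Total orbitals: 1 + 3 + 6 = 10.

10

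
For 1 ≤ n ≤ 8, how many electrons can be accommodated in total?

Total orbitals = 1² + 2² + 3² + 4² + 5² + 6² + 7² + 8² = 204. Doubling for spin gives 408 electrons.

408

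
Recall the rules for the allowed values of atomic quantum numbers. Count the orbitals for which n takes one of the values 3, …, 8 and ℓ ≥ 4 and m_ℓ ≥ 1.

50

Per-shell orbital counts meeting the constraint:
n=5 → 4; n=6 → 9; n=7 → 15; n=8 → 22.
Total orbitals: 4 + 9 + 15 + 22 = 50.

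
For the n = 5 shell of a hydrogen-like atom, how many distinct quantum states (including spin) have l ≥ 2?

42

With n = 5 the allowed l are 0, 1, …, 4.
The (l, ml) pairs meeting l ≥ 2 give: l=2 → 5; l=3 → 7; l=4 → 9.
Orbitals: 5 + 7 + 9 = 21. Each orbital carries two spin states, so 21 × 2 = 42 states.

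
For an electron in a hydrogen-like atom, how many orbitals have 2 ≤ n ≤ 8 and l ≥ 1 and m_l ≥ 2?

Per-shell orbital counts meeting the constraint:
n=3 → 1; n=4 → 3; n=5 → 6; n=6 → 10; n=7 → 15; n=8 → 21.
Total orbitals: 1 + 3 + 6 + 10 + 15 + 21 = 56.

56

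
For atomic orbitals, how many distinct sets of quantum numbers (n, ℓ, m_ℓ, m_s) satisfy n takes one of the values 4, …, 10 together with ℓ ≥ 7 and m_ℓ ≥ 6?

32

For each n in the range, tally the orbitals obeying ℓ ≥ 7 and m_ℓ ≥ 6:
n=8 → 2; n=9 → 5; n=10 → 9.
Orbitals: 2 + 5 + 9 = 16. Including both spin states (m_s = ±1/2) gives 2 × 16 = 32 states.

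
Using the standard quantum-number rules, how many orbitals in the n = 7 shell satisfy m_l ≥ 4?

For n = 7, l ranges over 0 … 6.
Orbitals with m_l ≥ 4, by l: l=4 → 1; l=5 → 2; l=6 → 3.
Total orbitals: 1 + 2 + 3 = 6.

6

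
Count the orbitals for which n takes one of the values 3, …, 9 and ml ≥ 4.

For each n in the range, tally the orbitals obeying ml ≥ 4:
n=5 → 1; n=6 → 3; n=7 → 6; n=8 → 10; n=9 → 15.
Total orbitals: 1 + 3 + 6 + 10 + 15 = 35.

35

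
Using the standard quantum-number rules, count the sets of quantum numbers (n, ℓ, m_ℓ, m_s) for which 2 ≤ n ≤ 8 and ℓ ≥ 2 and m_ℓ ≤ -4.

40

Per-shell orbital counts meeting the constraint:
n=5 → 1; n=6 → 3; n=7 → 6; n=8 → 10.
Orbitals: 1 + 3 + 6 + 10 = 20. Including both spin states (m_s = ±1/2) gives 2 × 20 = 40 states.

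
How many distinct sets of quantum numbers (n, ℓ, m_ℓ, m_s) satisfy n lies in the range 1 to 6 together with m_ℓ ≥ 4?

8

Per-shell orbital counts meeting the constraint:
n=5 → 1; n=6 → 3.
Orbitals: 1 + 3 = 4. Including both spin states (m_s = ±1/2) gives 2 × 4 = 8 states.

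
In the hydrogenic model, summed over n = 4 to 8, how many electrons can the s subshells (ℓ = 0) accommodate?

An s subshell (ℓ = 0) exists for every n ≥ 1, so shells n = 4, 5, 6, 7, 8 each contribute one — 5 subshells.
Since each s subshell holds 2(2·0+1) = 2 electrons, the total is 5 × 2 = 10.

10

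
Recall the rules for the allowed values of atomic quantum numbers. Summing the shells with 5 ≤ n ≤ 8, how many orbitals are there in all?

Shell n has n² orbitals: 5²=25 + 6²=36 + 7²=49 + 8²=64 = 174 orbitals.

174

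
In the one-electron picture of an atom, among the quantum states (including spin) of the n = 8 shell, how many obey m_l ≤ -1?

56

The n = 8 shell has l = 0 through 7; check each.
Contributions: l=1 → 1; l=2 → 2; l=3 → 3; l=4 → 4; l=5 → 5; l=6 → 6; l=7 → 7.
Orbitals: 1 + 2 + 3 + 4 + 5 + 6 + 7 = 28. Each orbital carries two spin states, so 28 × 2 = 56 states.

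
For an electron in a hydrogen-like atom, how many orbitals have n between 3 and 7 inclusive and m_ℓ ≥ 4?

10

Treat each shell separately and count matching orbitals:
n=5 → 1; n=6 → 3; n=7 → 6.
Total orbitals: 1 + 3 + 6 = 10.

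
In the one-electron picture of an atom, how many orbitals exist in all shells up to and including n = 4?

30

Total orbitals = 1² + 2² + 3² + 4² = 30.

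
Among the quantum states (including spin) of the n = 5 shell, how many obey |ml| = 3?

For n = 5, l ranges over 0 … 4.
Per l-value: l=3 → 2; l=4 → 2.
Orbitals: 2 + 2 = 4. Each orbital carries two spin states, so 4 × 2 = 8 states.

8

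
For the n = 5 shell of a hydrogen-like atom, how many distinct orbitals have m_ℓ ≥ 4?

With n = 5 the allowed ℓ are 0, 1, …, 4.
Contributions: ℓ=4 → 1.
Total orbitals: 1.

1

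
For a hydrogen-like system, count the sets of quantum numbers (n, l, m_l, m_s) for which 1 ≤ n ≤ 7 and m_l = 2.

Per-shell orbital counts meeting the constraint:
n=3 → 1; n=4 → 2; n=5 → 3; n=6 → 4; n=7 → 5.
Orbitals: 1 + 2 + 3 + 4 + 5 = 15. Including both spin states (m_s = ±1/2) gives 2 × 15 = 30 states.

30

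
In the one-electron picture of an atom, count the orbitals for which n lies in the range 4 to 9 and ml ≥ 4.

35

Work shell by shell — for each n, count the (l, ml) pairs that satisfy ml ≥ 4:
n=5 → 1; n=6 → 3; n=7 → 6; n=8 → 10; n=9 → 15.
Total orbitals: 1 + 3 + 6 + 10 + 15 = 35.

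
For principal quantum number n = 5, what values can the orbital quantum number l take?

0, 1, 2, 3, 4

l is an integer with 0 ≤ l ≤ n−1, so for n = 5: l = 0, 1, 2, 3, 4.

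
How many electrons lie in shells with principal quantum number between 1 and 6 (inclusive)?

Shell n has n² orbitals: 1²=1 + 2²=4 + 3²=9 + 4²=16 + 5²=25 + 6²=36 = 91 orbitals.
Two spin states per orbital: 2 × 91 = 182 electrons.

182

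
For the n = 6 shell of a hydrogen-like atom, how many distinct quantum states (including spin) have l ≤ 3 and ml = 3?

For n = 6, l ranges over 0 … 5.
Per l-value: l=3 → 1.
Orbitals: 1. Each orbital carries two spin states, so 1 × 2 = 2 states.

2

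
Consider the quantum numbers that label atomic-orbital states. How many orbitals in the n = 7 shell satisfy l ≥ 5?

24

For n = 7, l ranges over 0 … 6.
The (l, ml) pairs meeting l ≥ 5 give: l=5 → 11; l=6 → 13.
Total orbitals: 11 + 13 = 24.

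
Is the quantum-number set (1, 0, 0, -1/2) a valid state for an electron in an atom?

Allowed

n = 1 is a positive integer. l = 0 satisfies 0 ≤ l ≤ n−1 = 0. ml = 0 lies in the range −l … +l (here 0). ms = -1/2 is one of ±1/2.
All four constraints are satisfied.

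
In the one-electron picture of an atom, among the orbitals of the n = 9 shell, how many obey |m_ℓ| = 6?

6

The (ℓ, m_ℓ) pairs meeting |m_ℓ| = 6 give: ℓ=6 → 2; ℓ=7 → 2; ℓ=8 → 2.
Total orbitals: 2 + 2 + 2 = 6.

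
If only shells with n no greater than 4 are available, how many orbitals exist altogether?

30

Total orbitals = 1² + 2² + 3² + 4² = 30.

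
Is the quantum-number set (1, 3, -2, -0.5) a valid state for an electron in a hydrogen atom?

The orbital quantum number must satisfy 0 ≤ l ≤ n−1. With n = 1 the allowed l values are 0, so l = 3 is out of range.

Not allowed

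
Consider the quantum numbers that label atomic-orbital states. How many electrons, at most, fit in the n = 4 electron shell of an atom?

32

A shell holds 2n² electrons: 2 × 4² = 2 × 16 = 32.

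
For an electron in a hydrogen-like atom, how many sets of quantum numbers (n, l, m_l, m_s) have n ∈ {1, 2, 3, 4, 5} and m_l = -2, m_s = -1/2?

Go shell by shell, enumerating (l, m_l) with m_l = -2:
n=3 → 1; n=4 → 2; n=5 → 3.
Orbitals: 1 + 2 + 3 = 6. With m_s fixed to -1/2 there is one state per orbital, so 6 states.

6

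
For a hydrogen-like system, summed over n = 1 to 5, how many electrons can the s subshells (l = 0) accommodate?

10

An s subshell (l = 0) exists for every n ≥ 1, so shells n = 1, 2, 3, 4, 5 each contribute one — 5 subshells.
Since each s subshell holds 2(2·0+1) = 2 electrons, the total is 5 × 2 = 10.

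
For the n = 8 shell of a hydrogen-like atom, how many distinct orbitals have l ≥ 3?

55

Per l-value: l=3 → 7; l=4 → 9; l=5 → 11; l=6 → 13; l=7 → 15.
Total orbitals: 7 + 9 + 11 + 13 + 15 = 55.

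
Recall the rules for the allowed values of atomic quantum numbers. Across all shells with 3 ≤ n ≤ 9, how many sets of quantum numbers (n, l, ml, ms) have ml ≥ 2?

168

Per-shell orbital counts meeting the constraint:
n=3 → 1; n=4 → 3; n=5 → 6; n=6 → 10; n=7 → 15; n=8 → 21; n=9 → 28.
Orbitals: 1 + 3 + 6 + 10 + 15 + 21 + 28 = 84. Including both spin states (ms = ±1/2) gives 2 × 84 = 168 states.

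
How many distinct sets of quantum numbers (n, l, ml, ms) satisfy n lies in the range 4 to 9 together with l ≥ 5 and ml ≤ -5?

Treat each shell separately and count matching orbitals:
n=6 → 1; n=7 → 3; n=8 → 6; n=9 → 10.
Orbitals: 1 + 3 + 6 + 10 = 20. Including both spin states (ms = ±1/2) gives 2 × 20 = 40 states.

40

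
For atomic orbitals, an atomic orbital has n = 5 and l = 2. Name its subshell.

5d

l = 2 corresponds to the letter 'd', so the subshell is 5d.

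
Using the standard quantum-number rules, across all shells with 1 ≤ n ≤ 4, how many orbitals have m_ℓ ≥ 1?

10

Work shell by shell — for each n, count the (ℓ, m_ℓ) pairs that satisfy m_ℓ ≥ 1:
n=2 → 1; n=3 → 3; n=4 → 6.
Total orbitals: 1 + 3 + 6 = 10.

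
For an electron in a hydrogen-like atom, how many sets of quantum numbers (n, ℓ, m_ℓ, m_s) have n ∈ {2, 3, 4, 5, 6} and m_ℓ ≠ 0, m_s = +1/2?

For each n in the range, tally the orbitals obeying m_ℓ ≠ 0:
n=2 → 2; n=3 → 6; n=4 → 12; n=5 → 20; n=6 → 30.
Orbitals: 2 + 6 + 12 + 20 + 30 = 70. With m_s fixed to +1/2 there is one state per orbital, so 70 states.

70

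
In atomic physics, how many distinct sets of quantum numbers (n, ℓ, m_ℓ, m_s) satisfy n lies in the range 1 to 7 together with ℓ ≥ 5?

Treat each shell separately and count matching orbitals:
n=6 → 11; n=7 → 24.
Orbitals: 11 + 24 = 35. Including both spin states (m_s = ±1/2) gives 2 × 35 = 70 states.

70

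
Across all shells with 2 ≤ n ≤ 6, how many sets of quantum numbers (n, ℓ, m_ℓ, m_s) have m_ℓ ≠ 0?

140

Count contributing orbitals for each principal shell:
n=2 → 2; n=3 → 6; n=4 → 12; n=5 → 20; n=6 → 30.
Orbitals: 2 + 6 + 12 + 20 + 30 = 70. Including both spin states (m_s = ±1/2) gives 2 × 70 = 140 states.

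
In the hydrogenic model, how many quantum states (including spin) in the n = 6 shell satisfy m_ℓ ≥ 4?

Go through ℓ = 0, …, 5 (the values permitted for n = 6).
Orbitals with m_ℓ ≥ 4, by ℓ: ℓ=4 → 1; ℓ=5 → 2.
Orbitals: 1 + 2 = 3. Each orbital carries two spin states, so 3 × 2 = 6 states.

6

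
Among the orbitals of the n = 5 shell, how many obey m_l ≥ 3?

3

Go through l = 0, …, 4 (the values permitted for n = 5).
Contributions: l=3 → 1; l=4 → 2.
Total orbitals: 1 + 2 = 3.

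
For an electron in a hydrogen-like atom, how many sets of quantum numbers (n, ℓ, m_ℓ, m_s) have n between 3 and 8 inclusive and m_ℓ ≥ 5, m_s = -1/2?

Go shell by shell, enumerating (ℓ, m_ℓ) with m_ℓ ≥ 5:
n=6 → 1; n=7 → 3; n=8 → 6.
Orbitals: 1 + 3 + 6 = 10. With m_s fixed to -1/2 there is one state per orbital, so 10 states.

10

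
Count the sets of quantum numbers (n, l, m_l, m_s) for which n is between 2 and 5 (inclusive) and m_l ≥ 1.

Work shell by shell — for each n, count the (l, m_l) pairs that satisfy m_l ≥ 1:
n=2 → 1; n=3 → 3; n=4 → 6; n=5 → 10.
Orbitals: 1 + 3 + 6 + 10 = 20. Including both spin states (m_s = ±1/2) gives 2 × 20 = 40 states.

40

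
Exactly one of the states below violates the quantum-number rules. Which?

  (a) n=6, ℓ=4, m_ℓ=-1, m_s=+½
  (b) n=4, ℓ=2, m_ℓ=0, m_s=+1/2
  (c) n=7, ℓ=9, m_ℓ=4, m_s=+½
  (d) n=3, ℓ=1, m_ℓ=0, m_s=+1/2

(c)

(c) has ℓ = 9 ≥ n = 7, violating 0 ≤ ℓ ≤ n−1.
The remaining sets (a), (b), (d) satisfy all four rules.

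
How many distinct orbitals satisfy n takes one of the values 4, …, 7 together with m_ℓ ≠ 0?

104

Work shell by shell — for each n, count the (ℓ, m_ℓ) pairs that satisfy m_ℓ ≠ 0:
n=4 → 12; n=5 → 20; n=6 → 30; n=7 → 42.
Total orbitals: 12 + 20 + 30 + 42 = 104.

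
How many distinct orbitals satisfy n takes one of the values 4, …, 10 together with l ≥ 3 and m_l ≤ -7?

Count contributing orbitals for each principal shell:
n=8 → 1; n=9 → 3; n=10 → 6.
Total orbitals: 1 + 3 + 6 = 10.

10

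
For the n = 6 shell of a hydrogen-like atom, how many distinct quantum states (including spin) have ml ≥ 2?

20

With n = 6 the allowed l are 0, 1, …, 5.
Orbitals with ml ≥ 2, by l: l=2 → 1; l=3 → 2; l=4 → 3; l=5 → 4.
Orbitals: 1 + 2 + 3 + 4 = 10. Each orbital carries two spin states, so 10 × 2 = 20 states.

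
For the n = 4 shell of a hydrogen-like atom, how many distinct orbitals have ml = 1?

3

For n = 4, l ranges over 0 … 3.
Orbitals with ml = 1, by l: l=1 → 1; l=2 → 1; l=3 → 1.
Total orbitals: 1 + 1 + 1 = 3.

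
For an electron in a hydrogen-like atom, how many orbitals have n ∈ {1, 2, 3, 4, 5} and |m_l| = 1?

For each n in the range, tally the orbitals obeying |m_l| = 1:
n=2 → 2; n=3 → 4; n=4 → 6; n=5 → 8.
Total orbitals: 2 + 4 + 6 + 8 = 20.

20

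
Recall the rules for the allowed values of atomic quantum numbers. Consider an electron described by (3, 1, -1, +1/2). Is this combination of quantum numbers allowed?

Yes

n = 3 is a positive integer. l = 1 satisfies 0 ≤ l ≤ n−1 = 2. m_l = -1 lies in the range −l … +l (here −1 … 1). m_s = +1/2 is one of ±1/2.
All four constraints are satisfied.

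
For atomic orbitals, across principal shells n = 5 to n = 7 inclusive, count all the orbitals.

110

Shell n has n² orbitals: 5²=25 + 6²=36 + 7²=49 = 110 orbitals.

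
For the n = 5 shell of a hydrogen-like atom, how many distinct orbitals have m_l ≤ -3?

3

Orbitals with m_l ≤ -3, by l: l=3 → 1; l=4 → 2.
Total orbitals: 1 + 2 = 3.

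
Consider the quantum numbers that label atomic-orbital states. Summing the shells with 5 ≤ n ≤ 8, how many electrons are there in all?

Shell n has n² orbitals: 5²=25 + 6²=36 + 7²=49 + 8²=64 = 174 orbitals.
Two spin states per orbital: 2 × 174 = 348 electrons.

348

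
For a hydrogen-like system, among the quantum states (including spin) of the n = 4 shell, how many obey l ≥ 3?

Per l-value: l=3 → 7.
Orbitals: 7. Each orbital carries two spin states, so 7 × 2 = 14 states.

14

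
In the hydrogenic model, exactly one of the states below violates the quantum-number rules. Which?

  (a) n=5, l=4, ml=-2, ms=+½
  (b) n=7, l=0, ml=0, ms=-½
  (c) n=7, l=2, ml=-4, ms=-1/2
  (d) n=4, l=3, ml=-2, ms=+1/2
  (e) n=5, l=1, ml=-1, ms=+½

(c) has |ml| = 4 > l = 2, violating −l ≤ ml ≤ l.
The remaining sets (a), (b), (d), (e) satisfy all four rules.

(c)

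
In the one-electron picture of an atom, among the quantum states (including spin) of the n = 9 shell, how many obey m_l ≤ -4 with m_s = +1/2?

15

Contributions: l=4 → 1; l=5 → 2; l=6 → 3; l=7 → 4; l=8 → 5.
Orbitals: 1 + 2 + 3 + 4 + 5 = 15. With m_s fixed to a single value there is one state per orbital, giving 15 states.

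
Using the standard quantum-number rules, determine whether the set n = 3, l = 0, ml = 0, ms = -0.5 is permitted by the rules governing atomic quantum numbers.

n = 3 is a positive integer. l = 0 satisfies 0 ≤ l ≤ n−1 = 2. ml = 0 lies in the range −l … +l (here 0). ms = -1/2 is one of ±1/2.
All four constraints are satisfied.

Allowed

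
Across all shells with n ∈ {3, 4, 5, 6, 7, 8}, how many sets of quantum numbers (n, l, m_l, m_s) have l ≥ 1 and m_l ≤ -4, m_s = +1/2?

Work shell by shell — for each n, count the (l, m_l) pairs that satisfy l ≥ 1 and m_l ≤ -4:
n=5 → 1; n=6 → 3; n=7 → 6; n=8 → 10.
Orbitals: 1 + 3 + 6 + 10 = 20. With m_s fixed to +1/2 there is one state per orbital, so 20 states.

20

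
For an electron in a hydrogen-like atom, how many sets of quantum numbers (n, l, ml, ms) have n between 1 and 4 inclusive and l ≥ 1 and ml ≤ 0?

Treat each shell separately and count matching orbitals:
n=2 → 2; n=3 → 5; n=4 → 9.
Orbitals: 2 + 5 + 9 = 16. Including both spin states (ms = ±1/2) gives 2 × 16 = 32 states.

32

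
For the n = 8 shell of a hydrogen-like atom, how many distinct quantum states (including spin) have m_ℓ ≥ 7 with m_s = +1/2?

1

Go through ℓ = 0, …, 7 (the values permitted for n = 8).
The (ℓ, m_ℓ) pairs meeting m_ℓ ≥ 7 give: ℓ=7 → 1.
Orbitals: 1. With m_s fixed to a single value there is one state per orbital, giving 1 state.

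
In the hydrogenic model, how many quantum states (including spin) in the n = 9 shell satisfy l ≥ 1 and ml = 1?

Go through l = 0, …, 8 (the values permitted for n = 9).
Per l-value: l=1 → 1; l=2 → 1; l=3 → 1; l=4 → 1; l=5 → 1; l=6 → 1; l=7 → 1; l=8 → 1.
Orbitals: 1 + 1 + 1 + 1 + 1 + 1 + 1 + 1 = 8. Each orbital carries two spin states, so 8 × 2 = 16 states.

16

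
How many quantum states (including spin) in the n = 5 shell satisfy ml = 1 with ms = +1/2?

Go through l = 0, …, 4 (the values permitted for n = 5).
Contributions: l=1 → 1; l=2 → 1; l=3 → 1; l=4 → 1.
Orbitals: 1 + 1 + 1 + 1 = 4. With ms fixed to a single value there is one state per orbital, giving 4 states.

4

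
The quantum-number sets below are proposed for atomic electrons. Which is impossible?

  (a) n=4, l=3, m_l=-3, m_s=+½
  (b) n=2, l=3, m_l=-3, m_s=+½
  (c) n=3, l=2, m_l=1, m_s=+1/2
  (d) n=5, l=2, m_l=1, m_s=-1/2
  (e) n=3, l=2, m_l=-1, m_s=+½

(b)

(b) has l = 3 ≥ n = 2, violating 0 ≤ l ≤ n−1.
The remaining sets (a), (c), (d), (e) satisfy all four rules.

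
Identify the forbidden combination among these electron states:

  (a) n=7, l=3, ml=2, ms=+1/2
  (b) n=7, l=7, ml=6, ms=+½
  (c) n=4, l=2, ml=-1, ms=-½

(b)

(b) has l = 7 ≥ n = 7, violating 0 ≤ l ≤ n−1.
The remaining sets (a), (c) satisfy all four rules.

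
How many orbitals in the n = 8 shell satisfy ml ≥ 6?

3

The (l, ml) pairs meeting ml ≥ 6 give: l=6 → 1; l=7 → 2.
Total orbitals: 1 + 2 = 3.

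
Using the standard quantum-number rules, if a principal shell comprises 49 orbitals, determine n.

n² = 49 ⇒ n = 7.

n = 7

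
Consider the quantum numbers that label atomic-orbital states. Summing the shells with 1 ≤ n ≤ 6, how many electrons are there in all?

182

Shell n has n² orbitals: 1²=1 + 2²=4 + 3²=9 + 4²=16 + 5²=25 + 6²=36 = 91 orbitals.
Two spin states per orbital: 2 × 91 = 182 electrons.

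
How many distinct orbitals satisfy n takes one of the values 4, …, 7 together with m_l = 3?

Go shell by shell, enumerating (l, m_l) with m_l = 3:
n=4 → 1; n=5 → 2; n=6 → 3; n=7 → 4.
Total orbitals: 1 + 2 + 3 + 4 = 10.

10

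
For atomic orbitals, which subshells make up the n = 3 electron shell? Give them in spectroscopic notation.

For n = 3, l runs from 0 to 2. In spectroscopic notation l = 0,1,2,… ↔ s,p,d,f,g,h,i, so the subshells are 3s, 3p, 3d.

3s, 3p, 3d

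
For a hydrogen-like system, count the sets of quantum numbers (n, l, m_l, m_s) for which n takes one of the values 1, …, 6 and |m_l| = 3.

24

Per-shell orbital counts meeting the constraint:
n=4 → 2; n=5 → 4; n=6 → 6.
Orbitals: 2 + 4 + 6 = 12. Including both spin states (m_s = ±1/2) gives 2 × 12 = 24 states.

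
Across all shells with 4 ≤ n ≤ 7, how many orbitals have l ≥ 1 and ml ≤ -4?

Go shell by shell, enumerating (l, ml) with l ≥ 1 and ml ≤ -4:
n=5 → 1; n=6 → 3; n=7 → 6.
Total orbitals: 1 + 3 + 6 = 10.

10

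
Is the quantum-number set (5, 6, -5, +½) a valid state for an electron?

Not allowed

The orbital quantum number must satisfy 0 ≤ l ≤ n−1. With n = 5 the allowed l values are 0, 1, 2, 3, 4, so l = 6 is out of range.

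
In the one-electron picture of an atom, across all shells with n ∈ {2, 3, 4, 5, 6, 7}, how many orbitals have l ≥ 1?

Per-shell orbital counts meeting the constraint:
n=2 → 3; n=3 → 8; n=4 → 15; n=5 → 24; n=6 → 35; n=7 → 48.
Total orbitals: 3 + 8 + 15 + 24 + 35 + 48 = 133.

133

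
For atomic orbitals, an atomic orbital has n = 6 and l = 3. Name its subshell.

l = 3 corresponds to the letter 'f', so the subshell is 6f.

6f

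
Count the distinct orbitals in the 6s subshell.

A subshell has 2l+1 orbitals; with l = 0, that's 1.

1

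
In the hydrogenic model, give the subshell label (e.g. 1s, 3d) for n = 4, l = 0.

4s

l = 0 corresponds to the letter 's', so the subshell is 4s.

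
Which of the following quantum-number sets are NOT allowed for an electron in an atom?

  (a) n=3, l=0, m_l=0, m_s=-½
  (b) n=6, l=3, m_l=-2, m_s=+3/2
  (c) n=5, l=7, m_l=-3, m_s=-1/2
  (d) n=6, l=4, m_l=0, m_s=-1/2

(b) and (c)

(b) has m_s = +3/2, but an electron's spin must be ±1/2.
(c) has l = 7 ≥ n = 5, violating 0 ≤ l ≤ n−1.
The remaining sets (a), (d) satisfy all four rules.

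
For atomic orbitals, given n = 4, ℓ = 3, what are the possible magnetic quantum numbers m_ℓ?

m_ℓ takes every integer from −ℓ to +ℓ. With ℓ = 3 that gives the 7 values -3, -2, -1, 0, 1, 2, 3.

-3, -2, -1, 0, 1, 2, 3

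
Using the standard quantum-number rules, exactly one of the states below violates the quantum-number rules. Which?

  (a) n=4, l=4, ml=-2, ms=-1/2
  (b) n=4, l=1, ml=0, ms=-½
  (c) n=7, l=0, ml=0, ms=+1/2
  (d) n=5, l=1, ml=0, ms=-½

(a)

(a) has l = 4 ≥ n = 4, violating 0 ≤ l ≤ n−1.
The remaining sets (b), (c), (d) satisfy all four rules.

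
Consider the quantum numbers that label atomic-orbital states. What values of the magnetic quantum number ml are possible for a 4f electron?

-3, -2, -1, 0, 1, 2, 3

The 4f subshell has l = 3, and ml takes every integer from −l to +l. With l = 3 that gives the 7 values -3, -2, -1, 0, 1, 2, 3.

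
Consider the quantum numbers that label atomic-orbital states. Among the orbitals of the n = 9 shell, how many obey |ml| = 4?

The n = 9 shell has l = 0 through 8; check each.
Contributions: l=4 → 2; l=5 → 2; l=6 → 2; l=7 → 2; l=8 → 2.
Total orbitals: 2 + 2 + 2 + 2 + 2 = 10.

10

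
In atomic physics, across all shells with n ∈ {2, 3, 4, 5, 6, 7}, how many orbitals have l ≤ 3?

Go shell by shell, enumerating (l, m_l) with l ≤ 3:
n=2 → 4; n=3 → 9; n=4 → 16; n=5 → 16; n=6 → 16; n=7 → 16.
Total orbitals: 4 + 9 + 16 + 16 + 16 + 16 = 77.

77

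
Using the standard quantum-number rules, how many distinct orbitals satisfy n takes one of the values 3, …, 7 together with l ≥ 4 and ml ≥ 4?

Treat each shell separately and count matching orbitals:
n=5 → 1; n=6 → 3; n=7 → 6.
Total orbitals: 1 + 3 + 6 = 10.

10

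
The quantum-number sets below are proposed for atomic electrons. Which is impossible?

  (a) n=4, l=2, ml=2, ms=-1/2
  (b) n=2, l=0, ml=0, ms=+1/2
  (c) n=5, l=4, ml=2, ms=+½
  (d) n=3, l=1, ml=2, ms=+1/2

(d) has |ml| = 2 > l = 1, violating −l ≤ ml ≤ l.
The remaining sets (a), (b), (c) satisfy all four rules.

(d)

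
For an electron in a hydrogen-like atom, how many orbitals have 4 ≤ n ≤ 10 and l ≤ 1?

Go shell by shell, enumerating (l, m_l) with l ≤ 1:
n=4 → 4; n=5 → 4; n=6 → 4; n=7 → 4; n=8 → 4; n=9 → 4; n=10 → 4.
Total orbitals: 4 + 4 + 4 + 4 + 4 + 4 + 4 = 28.

28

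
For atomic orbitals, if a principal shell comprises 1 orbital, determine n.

n² = 1 ⇒ n = 1.

n = 1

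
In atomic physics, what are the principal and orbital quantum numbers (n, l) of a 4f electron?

The leading integer gives n = 4; the letter 'f' means l = 3.

n = 4, l = 3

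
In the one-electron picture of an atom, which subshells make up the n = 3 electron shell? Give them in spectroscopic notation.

For n = 3, ℓ runs from 0 to 2. In spectroscopic notation ℓ = 0,1,2,… ↔ s,p,d,f,g,h,i, so the subshells are 3s, 3p, 3d.

3s, 3p, 3d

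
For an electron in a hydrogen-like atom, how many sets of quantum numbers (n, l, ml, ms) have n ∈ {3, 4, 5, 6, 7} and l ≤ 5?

244

Treat each shell separately and count matching orbitals:
n=3 → 9; n=4 → 16; n=5 → 25; n=6 → 36; n=7 → 36.
Orbitals: 9 + 16 + 25 + 36 + 36 = 122. Including both spin states (ms = ±1/2) gives 2 × 122 = 244 states.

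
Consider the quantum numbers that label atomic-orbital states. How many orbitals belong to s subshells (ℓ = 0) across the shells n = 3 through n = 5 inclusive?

3

An s subshell (ℓ = 0) exists for every n ≥ 1, so shells n = 3, 4, 5 each contribute one — 3 subshells.
Since each s subshell has 2·0+1 = 1 orbital, the total is 3 × 1 = 3.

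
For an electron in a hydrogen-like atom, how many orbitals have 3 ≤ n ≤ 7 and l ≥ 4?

For each n in the range, tally the orbitals obeying l ≥ 4:
n=5 → 9; n=6 → 20; n=7 → 33.
Total orbitals: 9 + 20 + 33 = 62.

62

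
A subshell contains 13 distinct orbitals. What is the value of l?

2l+1 = 13 gives l = 6.

l = 6 (i)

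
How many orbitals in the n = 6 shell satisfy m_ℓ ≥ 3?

Go through ℓ = 0, …, 5 (the values permitted for n = 6).
Orbitals with m_ℓ ≥ 3, by ℓ: ℓ=3 → 1; ℓ=4 → 2; ℓ=5 → 3.
Total orbitals: 1 + 2 + 3 = 6.

6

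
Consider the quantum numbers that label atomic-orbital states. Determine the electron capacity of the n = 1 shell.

2

A shell holds 2n² electrons: 2 × 1² = 2 × 1 = 2.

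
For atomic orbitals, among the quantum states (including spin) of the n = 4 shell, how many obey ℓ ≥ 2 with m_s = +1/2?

12

With n = 4 the allowed ℓ are 0, 1, …, 3.
The (ℓ, m_ℓ) pairs meeting ℓ ≥ 2 give: ℓ=2 → 5; ℓ=3 → 7.
Orbitals: 5 + 7 = 12. With m_s fixed to a single value there is one state per orbital, giving 12 states.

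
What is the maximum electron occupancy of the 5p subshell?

A subshell with l = 1 has 2l+1 = 3 orbitals, each holding 2 electrons (spin ±1/2), so 3 × 2 = 6.

6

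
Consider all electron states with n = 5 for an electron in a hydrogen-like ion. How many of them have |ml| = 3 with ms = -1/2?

Go through l = 0, …, 4 (the values permitted for n = 5).
Orbitals with |ml| = 3, by l: l=3 → 2; l=4 → 2.
Orbitals: 2 + 2 = 4. With ms fixed to a single value there is one state per orbital, giving 4 states.

4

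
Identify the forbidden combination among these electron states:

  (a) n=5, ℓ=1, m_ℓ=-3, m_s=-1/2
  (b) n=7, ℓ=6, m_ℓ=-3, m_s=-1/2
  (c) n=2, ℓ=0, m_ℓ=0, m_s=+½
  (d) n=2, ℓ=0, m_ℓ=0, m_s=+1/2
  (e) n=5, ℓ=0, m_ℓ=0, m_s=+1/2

(a)

(a) has |m_ℓ| = 3 > ℓ = 1, violating −ℓ ≤ m_ℓ ≤ ℓ.
The remaining sets (b), (c), (d), (e) satisfy all four rules.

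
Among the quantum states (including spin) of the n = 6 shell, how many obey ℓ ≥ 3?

54

The n = 6 shell has ℓ = 0 through 5; check each.
Per ℓ-value: ℓ=3 → 7; ℓ=4 → 9; ℓ=5 → 11.
Orbitals: 7 + 9 + 11 = 27. Each orbital carries two spin states, so 27 × 2 = 54 states.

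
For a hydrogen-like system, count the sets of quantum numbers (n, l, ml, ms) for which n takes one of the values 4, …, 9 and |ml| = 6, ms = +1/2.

Go shell by shell, enumerating (l, ml) with |ml| = 6:
n=7 → 2; n=8 → 4; n=9 → 6.
Orbitals: 2 + 4 + 6 = 12. With ms fixed to +1/2 there is one state per orbital, so 12 states.

12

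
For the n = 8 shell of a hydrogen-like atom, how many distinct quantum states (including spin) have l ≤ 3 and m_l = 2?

The n = 8 shell has l = 0 through 7; check each.
Per l-value: l=2 → 1; l=3 → 1.
Orbitals: 1 + 1 = 2. Each orbital carries two spin states, so 2 × 2 = 4 states.

4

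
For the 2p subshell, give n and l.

The leading integer gives n = 2; the letter 'p' means l = 1.

n = 2, l = 1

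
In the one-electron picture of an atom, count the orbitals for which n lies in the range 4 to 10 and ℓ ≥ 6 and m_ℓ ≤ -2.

60

For each n in the range, tally the orbitals obeying ℓ ≥ 6 and m_ℓ ≤ -2:
n=7 → 5; n=8 → 11; n=9 → 18; n=10 → 26.
Total orbitals: 5 + 11 + 18 + 26 = 60.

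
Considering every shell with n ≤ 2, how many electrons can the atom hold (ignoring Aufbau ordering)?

Total orbitals = 1² + 2² = 5. Doubling for spin gives 10 electrons.

10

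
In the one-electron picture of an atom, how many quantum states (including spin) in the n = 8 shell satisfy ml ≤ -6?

Contributions: l=6 → 1; l=7 → 2.
Orbitals: 1 + 2 = 3. Each orbital carries two spin states, so 3 × 2 = 6 states.

6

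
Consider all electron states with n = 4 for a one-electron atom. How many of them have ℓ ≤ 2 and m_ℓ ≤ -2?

The n = 4 shell has ℓ = 0 through 3; check each.
Orbitals with ℓ ≤ 2 and m_ℓ ≤ -2, by ℓ: ℓ=2 → 1.
Orbitals: 1. Each orbital carries two spin states, so 1 × 2 = 2 states.

2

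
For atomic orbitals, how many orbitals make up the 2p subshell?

A subshell has 2l+1 orbitals; with l = 1, that's 3.

3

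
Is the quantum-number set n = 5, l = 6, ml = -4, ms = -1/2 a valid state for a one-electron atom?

Invalid

The orbital quantum number must satisfy 0 ≤ l ≤ n−1. With n = 5 the allowed l values are 0, 1, 2, 3, 4, so l = 6 is out of range.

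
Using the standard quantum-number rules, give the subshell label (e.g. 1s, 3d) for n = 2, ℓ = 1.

2p

ℓ = 1 corresponds to the letter 'p', so the subshell is 2p.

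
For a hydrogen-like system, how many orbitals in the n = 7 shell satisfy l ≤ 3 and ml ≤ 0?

10

For n = 7, l ranges over 0 … 6.
Per l-value: l=0 → 1; l=1 → 2; l=2 → 3; l=3 → 4.
Total orbitals: 1 + 2 + 3 + 4 = 10.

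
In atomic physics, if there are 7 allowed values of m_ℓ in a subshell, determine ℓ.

ℓ = 3 (f)

m_ℓ ranges over 2ℓ+1 integers, so 2ℓ+1 = 7 ⇒ ℓ = 3.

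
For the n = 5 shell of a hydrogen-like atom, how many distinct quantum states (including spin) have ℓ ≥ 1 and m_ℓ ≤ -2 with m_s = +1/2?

Orbitals with ℓ ≥ 1 and m_ℓ ≤ -2, by ℓ: ℓ=2 → 1; ℓ=3 → 2; ℓ=4 → 3.
Orbitals: 1 + 2 + 3 = 6. With m_s fixed to a single value there is one state per orbital, giving 6 states.

6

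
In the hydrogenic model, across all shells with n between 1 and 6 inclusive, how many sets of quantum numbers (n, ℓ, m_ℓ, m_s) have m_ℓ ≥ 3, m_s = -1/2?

10

Per-shell orbital counts meeting the constraint:
n=4 → 1; n=5 → 3; n=6 → 6.
Orbitals: 1 + 3 + 6 = 10. With m_s fixed to -1/2 there is one state per orbital, so 10 states.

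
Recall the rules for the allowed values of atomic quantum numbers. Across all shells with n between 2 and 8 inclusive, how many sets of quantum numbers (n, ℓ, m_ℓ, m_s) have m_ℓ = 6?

Treat each shell separately and count matching orbitals:
n=7 → 1; n=8 → 2.
Orbitals: 1 + 2 = 3. Including both spin states (m_s = ±1/2) gives 2 × 3 = 6 states.

6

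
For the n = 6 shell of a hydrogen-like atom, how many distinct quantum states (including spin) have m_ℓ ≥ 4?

6

With n = 6 the allowed ℓ are 0, 1, …, 5.
The (ℓ, m_ℓ) pairs meeting m_ℓ ≥ 4 give: ℓ=4 → 1; ℓ=5 → 2.
Orbitals: 1 + 2 = 3. Each orbital carries two spin states, so 3 × 2 = 6 states.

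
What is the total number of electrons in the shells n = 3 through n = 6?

172

Shell n has n² orbitals: 3²=9 + 4²=16 + 5²=25 + 6²=36 = 86 orbitals.
Two spin states per orbital: 2 × 86 = 172 electrons.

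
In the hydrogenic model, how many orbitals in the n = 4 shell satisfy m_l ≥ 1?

Contributions: l=1 → 1; l=2 → 2; l=3 → 3.
Total orbitals: 1 + 2 + 3 = 6.

6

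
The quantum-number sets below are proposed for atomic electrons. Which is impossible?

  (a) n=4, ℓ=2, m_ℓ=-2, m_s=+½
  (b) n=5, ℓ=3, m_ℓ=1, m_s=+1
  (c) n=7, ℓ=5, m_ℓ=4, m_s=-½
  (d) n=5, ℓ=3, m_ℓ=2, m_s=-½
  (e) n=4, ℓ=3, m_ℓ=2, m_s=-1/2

(b)

(b) has m_s = +1, but an electron's spin must be ±1/2.
The remaining sets (a), (c), (d), (e) satisfy all four rules.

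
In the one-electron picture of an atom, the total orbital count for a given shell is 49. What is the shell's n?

n² = 49 ⇒ n = 7.

n = 7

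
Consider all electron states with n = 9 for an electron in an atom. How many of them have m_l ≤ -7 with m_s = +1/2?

The n = 9 shell has l = 0 through 8; check each.
Per l-value: l=7 → 1; l=8 → 2.
Orbitals: 1 + 2 = 3. With m_s fixed to a single value there is one state per orbital, giving 3 states.

3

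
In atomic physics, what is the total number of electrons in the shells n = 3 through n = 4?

50

Shell n has n² orbitals: 3²=9 + 4²=16 = 25 orbitals.
Two spin states per orbital: 2 × 25 = 50 electrons.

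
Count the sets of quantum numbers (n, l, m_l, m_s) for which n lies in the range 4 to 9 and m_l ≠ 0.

Per-shell orbital counts meeting the constraint:
n=4 → 12; n=5 → 20; n=6 → 30; n=7 → 42; n=8 → 56; n=9 → 72.
Orbitals: 12 + 20 + 30 + 42 + 56 + 72 = 232. Including both spin states (m_s = ±1/2) gives 2 × 232 = 464 states.

464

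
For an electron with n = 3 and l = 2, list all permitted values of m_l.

m_l takes every integer from −l to +l. With l = 2 that gives the 5 values -2, -1, 0, 1, 2.

-2, -1, 0, 1, 2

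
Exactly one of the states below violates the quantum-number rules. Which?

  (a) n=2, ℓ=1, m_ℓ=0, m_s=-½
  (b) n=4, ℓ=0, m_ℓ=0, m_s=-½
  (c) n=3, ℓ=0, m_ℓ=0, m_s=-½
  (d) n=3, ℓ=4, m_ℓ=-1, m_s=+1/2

(d)

(d) has ℓ = 4 ≥ n = 3, violating 0 ≤ ℓ ≤ n−1.
The remaining sets (a), (b), (c) satisfy all four rules.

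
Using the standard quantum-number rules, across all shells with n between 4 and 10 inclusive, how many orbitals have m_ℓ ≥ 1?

Go shell by shell, enumerating (ℓ, m_ℓ) with m_ℓ ≥ 1:
n=4 → 6; n=5 → 10; n=6 → 15; n=7 → 21; n=8 → 28; n=9 → 36; n=10 → 45.
Total orbitals: 6 + 10 + 15 + 21 + 28 + 36 + 45 = 161.

161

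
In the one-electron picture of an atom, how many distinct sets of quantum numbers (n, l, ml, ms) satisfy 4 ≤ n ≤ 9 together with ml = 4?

Count contributing orbitals for each principal shell:
n=5 → 1; n=6 → 2; n=7 → 3; n=8 → 4; n=9 → 5.
Orbitals: 1 + 2 + 3 + 4 + 5 = 15. Including both spin states (ms = ±1/2) gives 2 × 15 = 30 states.

30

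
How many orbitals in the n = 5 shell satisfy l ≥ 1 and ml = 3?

For n = 5, l ranges over 0 … 4.
Orbitals with l ≥ 1 and ml = 3, by l: l=3 → 1; l=4 → 1.
Total orbitals: 1 + 1 = 2.

2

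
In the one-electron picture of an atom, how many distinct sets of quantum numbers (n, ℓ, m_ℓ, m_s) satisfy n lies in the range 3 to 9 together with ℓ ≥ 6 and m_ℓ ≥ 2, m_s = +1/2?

34

Work shell by shell — for each n, count the (ℓ, m_ℓ) pairs that satisfy ℓ ≥ 6 and m_ℓ ≥ 2:
n=7 → 5; n=8 → 11; n=9 → 18.
Orbitals: 5 + 11 + 18 = 34. With m_s fixed to +1/2 there is one state per orbital, so 34 states.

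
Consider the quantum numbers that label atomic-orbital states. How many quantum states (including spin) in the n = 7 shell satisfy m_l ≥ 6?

The (l, m_l) pairs meeting m_l ≥ 6 give: l=6 → 1.
Orbitals: 1. Each orbital carries two spin states, so 1 × 2 = 2 states.

2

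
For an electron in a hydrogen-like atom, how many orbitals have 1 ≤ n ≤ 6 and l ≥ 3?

Go shell by shell, enumerating (l, ml) with l ≥ 3:
n=4 → 7; n=5 → 16; n=6 → 27.
Total orbitals: 7 + 16 + 27 = 50.

50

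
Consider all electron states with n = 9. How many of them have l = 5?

22

Orbitals with l = 5, by l: l=5 → 11.
Orbitals: 11. Each orbital carries two spin states, so 11 × 2 = 22 states.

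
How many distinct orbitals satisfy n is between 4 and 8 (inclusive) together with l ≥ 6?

41

For each n in the range, tally the orbitals obeying l ≥ 6:
n=7 → 13; n=8 → 28.
Total orbitals: 13 + 28 = 41.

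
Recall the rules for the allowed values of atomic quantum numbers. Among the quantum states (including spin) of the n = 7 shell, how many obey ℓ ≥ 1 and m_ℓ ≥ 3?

20

Contributions: ℓ=3 → 1; ℓ=4 → 2; ℓ=5 → 3; ℓ=6 → 4.
Orbitals: 1 + 2 + 3 + 4 = 10. Each orbital carries two spin states, so 10 × 2 = 20 states.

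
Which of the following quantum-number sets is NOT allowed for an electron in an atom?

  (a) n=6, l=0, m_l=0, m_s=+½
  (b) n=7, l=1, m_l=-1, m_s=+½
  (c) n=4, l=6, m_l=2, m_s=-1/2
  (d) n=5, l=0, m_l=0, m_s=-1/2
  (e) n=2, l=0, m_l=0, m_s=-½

(c) has l = 6 ≥ n = 4, violating 0 ≤ l ≤ n−1.
The remaining sets (a), (b), (d), (e) satisfy all four rules.

(c)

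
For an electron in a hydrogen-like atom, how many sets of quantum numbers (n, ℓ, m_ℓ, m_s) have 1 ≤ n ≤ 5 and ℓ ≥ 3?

Work shell by shell — for each n, count the (ℓ, m_ℓ) pairs that satisfy ℓ ≥ 3:
n=4 → 7; n=5 → 16.
Orbitals: 7 + 16 = 23. Including both spin states (m_s = ±1/2) gives 2 × 23 = 46 states.

46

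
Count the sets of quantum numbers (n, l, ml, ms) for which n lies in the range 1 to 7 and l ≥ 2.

Work shell by shell — for each n, count the (l, ml) pairs that satisfy l ≥ 2:
n=3 → 5; n=4 → 12; n=5 → 21; n=6 → 32; n=7 → 45.
Orbitals: 5 + 12 + 21 + 32 + 45 = 115. Including both spin states (ms = ±1/2) gives 2 × 115 = 230 states.

230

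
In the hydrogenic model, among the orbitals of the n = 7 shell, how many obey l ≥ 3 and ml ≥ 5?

3

The n = 7 shell has l = 0 through 6; check each.
Contributions: l=5 → 1; l=6 → 2.
Total orbitals: 1 + 2 = 3.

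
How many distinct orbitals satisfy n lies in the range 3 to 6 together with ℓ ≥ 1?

82

For each n in the range, tally the orbitals obeying ℓ ≥ 1:
n=3 → 8; n=4 → 15; n=5 → 24; n=6 → 35.
Total orbitals: 8 + 15 + 24 + 35 = 82.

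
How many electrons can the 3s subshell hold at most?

2

A subshell with l = 0 has 2l+1 = 1 orbital, each holding 2 electrons (spin ±1/2), so 1 × 2 = 2.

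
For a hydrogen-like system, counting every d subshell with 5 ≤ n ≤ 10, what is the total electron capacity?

60

A d subshell (ℓ = 2) exists for every n ≥ 3, so shells n = 5, 6, 7, 8, 9, 10 each contribute one — 6 subshells.
Since each d subshell holds 2(2·2+1) = 10 electrons, the total is 6 × 10 = 60.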